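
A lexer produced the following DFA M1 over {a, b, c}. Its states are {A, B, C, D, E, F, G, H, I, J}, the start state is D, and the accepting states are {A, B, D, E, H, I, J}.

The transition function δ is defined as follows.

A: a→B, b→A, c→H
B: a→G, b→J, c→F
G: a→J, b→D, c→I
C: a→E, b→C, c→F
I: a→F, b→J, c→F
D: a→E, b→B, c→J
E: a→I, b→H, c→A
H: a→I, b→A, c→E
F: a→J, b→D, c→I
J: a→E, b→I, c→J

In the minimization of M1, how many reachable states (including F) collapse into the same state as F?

Reachable states from the start: {A,B,D,E,F,G,H,I,J}. Unreachable: {C} — drop them.
Start with accepting vs non-accepting: {A,B,D,E,H,I,J} | {F,G}.
On input a, block {A,B,D,E,H,I,J} splits into {A,D,E,H,J} and {B,I}.
Refine {A,D,E,H,J} on symbol a: members go to different blocks, giving {A,E,H} and {D,J}.
The partition is now stable with 4 blocks: {A,E,H} | {F,G} | {B,I} | {D,J}.
State F belongs to the block {F,G}, which has 2 states.

2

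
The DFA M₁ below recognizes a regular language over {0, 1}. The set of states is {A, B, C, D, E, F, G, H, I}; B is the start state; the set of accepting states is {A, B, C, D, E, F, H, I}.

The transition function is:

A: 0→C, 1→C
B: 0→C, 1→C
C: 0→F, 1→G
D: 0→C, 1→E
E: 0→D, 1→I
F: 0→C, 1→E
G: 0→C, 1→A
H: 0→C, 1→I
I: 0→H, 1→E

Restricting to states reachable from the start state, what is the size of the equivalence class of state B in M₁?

Every state is reachable, so we keep all 9.
P0 = {A,B,C,D,E,F,H,I} | {G}.
Split {A,B,C,D,E,F,H,I} by δ(·,1) → {A,B,D,E,F,H,I} and {C}.
On input 0, block {A,B,D,E,F,H,I} splits into {A,B,D,F,H} and {E,I}.
Split {A,B,D,F,H} by δ(·,1) → {D,F,H} and {A,B}.
The partition is now stable with 5 blocks: {D,F,H} | {G} | {C} | {E,I} | {A,B}.
The equivalence class containing B is {A,B}, of size 2.

2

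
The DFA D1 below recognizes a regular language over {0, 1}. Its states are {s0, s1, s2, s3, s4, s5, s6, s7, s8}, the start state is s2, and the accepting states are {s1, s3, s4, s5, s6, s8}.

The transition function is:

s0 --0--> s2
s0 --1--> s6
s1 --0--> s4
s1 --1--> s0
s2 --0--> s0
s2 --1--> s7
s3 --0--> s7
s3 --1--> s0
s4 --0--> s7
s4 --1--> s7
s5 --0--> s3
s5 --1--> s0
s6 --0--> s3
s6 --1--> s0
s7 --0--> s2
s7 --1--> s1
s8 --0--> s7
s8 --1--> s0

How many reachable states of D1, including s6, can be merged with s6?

2

First remove the unreachable states {s5,s8}; 7 states remain.
Initial partition by acceptance: {s1,s3,s4,s6} | {s0,s2,s7}.
On input 0, block {s1,s3,s4,s6} splits into {s1,s6} and {s3,s4}.
On input 1, block {s0,s2,s7} splits into {s0,s7} and {s2}.
Stable partition: {s1,s6} | {s0,s7} | {s3,s4} | {s2} — 4 equivalence classes.
The equivalence class containing s6 is {s1,s6}, of size 2.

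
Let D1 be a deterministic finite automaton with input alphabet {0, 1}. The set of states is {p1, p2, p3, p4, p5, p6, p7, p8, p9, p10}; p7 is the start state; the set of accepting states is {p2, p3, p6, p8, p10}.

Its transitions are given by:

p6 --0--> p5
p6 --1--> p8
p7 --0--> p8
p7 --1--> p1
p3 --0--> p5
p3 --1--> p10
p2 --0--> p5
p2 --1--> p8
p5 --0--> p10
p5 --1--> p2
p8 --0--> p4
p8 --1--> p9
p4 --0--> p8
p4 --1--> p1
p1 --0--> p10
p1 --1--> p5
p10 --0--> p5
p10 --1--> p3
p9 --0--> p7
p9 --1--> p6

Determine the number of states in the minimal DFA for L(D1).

P0 = {p2,p3,p6,p8,p10} | {p1,p4,p5,p7,p9}.
On input 1, block {p2,p3,p6,p8,p10} splits into {p2,p3,p6,p10} and {p8}.
On input 1, block {p2,p3,p6,p10} splits into {p2,p6} and {p3,p10}.
On input 0, block {p1,p4,p5,p7,p9} splits into {p1,p5} and {p4,p7} and {p9}.
On input 1, block {p1,p5} splits into {p1} and {p5}.
No further refinement is possible. Final partition (7 blocks): {p2,p6} | {p1} | {p8} | {p3,p10} | {p4,p7} | {p9} | {p5}.

7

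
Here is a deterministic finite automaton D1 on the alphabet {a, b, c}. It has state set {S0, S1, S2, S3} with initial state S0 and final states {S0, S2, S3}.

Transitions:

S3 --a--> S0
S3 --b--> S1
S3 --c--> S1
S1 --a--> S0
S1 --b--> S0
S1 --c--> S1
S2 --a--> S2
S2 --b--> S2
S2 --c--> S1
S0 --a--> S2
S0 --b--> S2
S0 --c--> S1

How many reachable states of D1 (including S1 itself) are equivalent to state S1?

First remove the unreachable states {S3}; 3 states remain.
Start with accepting vs non-accepting: {S0,S2} | {S1}.
The partition is now stable with 2 blocks: {S0,S2} | {S1}.
State S1 belongs to the block {S1}, which has 1 states.

1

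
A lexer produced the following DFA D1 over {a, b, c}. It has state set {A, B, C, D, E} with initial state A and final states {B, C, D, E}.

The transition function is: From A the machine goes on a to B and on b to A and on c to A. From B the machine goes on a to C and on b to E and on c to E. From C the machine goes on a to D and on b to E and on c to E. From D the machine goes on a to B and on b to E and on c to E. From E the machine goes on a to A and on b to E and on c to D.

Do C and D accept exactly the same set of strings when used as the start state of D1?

Every state is reachable, so we keep all 5.
Start with accepting vs non-accepting: {B,C,D,E} | {A}.
Refine {B,C,D,E} on symbol a: members go to different blocks, giving {B,C,D} and {E}.
Stable partition: {B,C,D} | {A} | {E} — 3 equivalence classes.
C and D lie in the same block of the stable partition, so they are equivalent — no string distinguishes them.

Yes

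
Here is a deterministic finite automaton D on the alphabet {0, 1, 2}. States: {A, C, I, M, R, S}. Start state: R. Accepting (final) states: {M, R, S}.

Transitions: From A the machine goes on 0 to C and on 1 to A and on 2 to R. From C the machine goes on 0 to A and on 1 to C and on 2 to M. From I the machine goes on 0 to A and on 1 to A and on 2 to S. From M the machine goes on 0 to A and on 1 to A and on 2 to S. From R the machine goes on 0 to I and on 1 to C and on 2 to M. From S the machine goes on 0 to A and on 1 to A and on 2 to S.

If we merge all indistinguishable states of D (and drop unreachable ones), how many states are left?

2

Every state is reachable, so we keep all 6.
Initial partition by acceptance: {M,R,S} | {A,C,I}.
No further refinement is possible. Final partition (2 blocks): {M,R,S} | {A,C,I}.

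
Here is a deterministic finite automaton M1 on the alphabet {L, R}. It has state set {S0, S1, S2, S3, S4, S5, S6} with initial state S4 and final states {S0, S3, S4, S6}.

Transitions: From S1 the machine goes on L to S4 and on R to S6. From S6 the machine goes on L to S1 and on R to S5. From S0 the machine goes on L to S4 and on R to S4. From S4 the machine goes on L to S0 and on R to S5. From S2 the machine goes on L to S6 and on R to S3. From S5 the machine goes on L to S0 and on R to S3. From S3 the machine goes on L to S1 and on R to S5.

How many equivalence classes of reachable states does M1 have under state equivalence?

Reachable states from the start: {S0,S1,S3,S4,S5,S6}. Unreachable: {S2} — drop them.
Initial partition by acceptance: {S0,S3,S4,S6} | {S1,S5}.
Refine {S0,S3,S4,S6} on symbol L: members go to different blocks, giving {S0,S4} and {S3,S6}.
Refine {S0,S4} on symbol R: members go to different blocks, giving {S0} and {S4}.
On input L, block {S1,S5} splits into {S1} and {S5}.
No further refinement is possible. Final partition (5 blocks): {S0} | {S1} | {S3,S6} | {S4} | {S5}.

5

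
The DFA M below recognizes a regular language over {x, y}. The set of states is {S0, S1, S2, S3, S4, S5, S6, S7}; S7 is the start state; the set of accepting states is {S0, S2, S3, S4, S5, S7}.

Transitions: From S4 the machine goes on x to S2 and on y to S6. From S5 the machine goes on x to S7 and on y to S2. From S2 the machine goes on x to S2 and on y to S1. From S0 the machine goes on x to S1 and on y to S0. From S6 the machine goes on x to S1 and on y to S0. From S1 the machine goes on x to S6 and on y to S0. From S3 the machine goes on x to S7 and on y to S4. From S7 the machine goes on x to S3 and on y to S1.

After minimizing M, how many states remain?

5

States {S5} cannot be reached from the start state, so discard them.
Start with accepting vs non-accepting: {S0,S2,S3,S4,S7} | {S1,S6}.
Split {S0,S2,S3,S4,S7} by δ(·,x) → {S2,S3,S4,S7} and {S0}.
Refine {S2,S3,S4,S7} on symbol y: members go to different blocks, giving {S2,S4,S7} and {S3}.
On input x, block {S2,S4,S7} splits into {S2,S4} and {S7}.
The partition is now stable with 5 blocks: {S2,S4} | {S1,S6} | {S0} | {S3} | {S7}.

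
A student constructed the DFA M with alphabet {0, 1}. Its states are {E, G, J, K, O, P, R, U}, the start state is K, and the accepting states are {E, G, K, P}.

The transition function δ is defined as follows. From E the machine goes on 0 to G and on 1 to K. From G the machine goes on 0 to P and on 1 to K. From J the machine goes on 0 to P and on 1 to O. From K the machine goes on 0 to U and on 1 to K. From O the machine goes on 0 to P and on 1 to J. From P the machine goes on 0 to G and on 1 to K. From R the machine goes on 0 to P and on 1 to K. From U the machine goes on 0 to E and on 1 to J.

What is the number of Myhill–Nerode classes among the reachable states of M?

States {R} cannot be reached from the start state, so discard them.
Start with accepting vs non-accepting: {E,G,K,P} | {J,O,U}.
Refine {E,G,K,P} on symbol 0: members go to different blocks, giving {E,G,P} and {K}.
The partition is now stable with 3 blocks: {E,G,P} | {J,O,U} | {K}.

3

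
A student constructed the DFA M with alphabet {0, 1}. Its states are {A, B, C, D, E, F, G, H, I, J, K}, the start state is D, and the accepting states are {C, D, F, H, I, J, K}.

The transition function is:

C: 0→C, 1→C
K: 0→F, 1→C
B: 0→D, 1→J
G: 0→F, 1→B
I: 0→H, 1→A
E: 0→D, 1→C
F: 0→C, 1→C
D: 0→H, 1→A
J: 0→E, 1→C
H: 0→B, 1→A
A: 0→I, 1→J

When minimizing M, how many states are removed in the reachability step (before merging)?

3

No path from D leads to F, G, K; the other 8 states are all reachable.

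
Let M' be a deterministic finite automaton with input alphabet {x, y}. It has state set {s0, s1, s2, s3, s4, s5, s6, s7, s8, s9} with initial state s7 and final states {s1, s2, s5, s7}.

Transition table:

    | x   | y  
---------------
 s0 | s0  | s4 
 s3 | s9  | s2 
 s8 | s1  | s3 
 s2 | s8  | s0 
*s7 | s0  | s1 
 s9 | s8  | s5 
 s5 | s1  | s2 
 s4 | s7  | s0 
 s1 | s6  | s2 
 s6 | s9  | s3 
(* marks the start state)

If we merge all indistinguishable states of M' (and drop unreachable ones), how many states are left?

Every state is reachable, so we keep all 10.
Start with accepting vs non-accepting: {s1,s2,s5,s7} | {s0,s3,s4,s6,s8,s9}.
Refine {s1,s2,s5,s7} on symbol x: members go to different blocks, giving {s1,s2,s7} and {s5}.
Split {s1,s2,s7} by δ(·,y) → {s1,s7} and {s2}.
Refine {s1,s7} on symbol y: members go to different blocks, giving {s1} and {s7}.
Split {s0,s3,s4,s6,s8,s9} by δ(·,x) → {s0,s3,s6,s9} and {s4} and {s8}.
Split {s0,s3,s6,s9} by δ(·,x) → {s0,s3,s6} and {s9}.
Refine {s0,s3,s6} on symbol x: members go to different blocks, giving {s3,s6} and {s0}.
Split {s3,s6} by δ(·,y) → {s3} and {s6}.
No further refinement is possible. Final partition (10 blocks): {s1} | {s3} | {s5} | {s2} | {s7} | {s4} | {s8} | {s9} | {s0} | {s6}.

10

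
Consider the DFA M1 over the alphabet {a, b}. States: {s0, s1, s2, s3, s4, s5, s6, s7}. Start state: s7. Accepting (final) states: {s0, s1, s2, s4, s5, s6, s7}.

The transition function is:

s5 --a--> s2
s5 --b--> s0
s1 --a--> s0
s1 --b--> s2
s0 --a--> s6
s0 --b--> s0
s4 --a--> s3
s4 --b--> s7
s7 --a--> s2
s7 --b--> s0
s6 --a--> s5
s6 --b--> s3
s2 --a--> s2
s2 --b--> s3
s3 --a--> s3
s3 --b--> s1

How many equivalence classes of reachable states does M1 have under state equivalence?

6

States {s4} cannot be reached from the start state, so discard them.
P0 = {s0,s1,s2,s5,s6,s7} | {s3}.
On input b, block {s0,s1,s2,s5,s6,s7} splits into {s0,s1,s5,s7} and {s2,s6}.
Refine {s0,s1,s5,s7} on symbol a: members go to different blocks, giving {s0,s5,s7} and {s1}.
On input a, block {s2,s6} splits into {s2} and {s6}.
Split {s0,s5,s7} by δ(·,a) → {s5,s7} and {s0}.
Stable partition: {s5,s7} | {s3} | {s2} | {s1} | {s6} | {s0} — 6 equivalence classes.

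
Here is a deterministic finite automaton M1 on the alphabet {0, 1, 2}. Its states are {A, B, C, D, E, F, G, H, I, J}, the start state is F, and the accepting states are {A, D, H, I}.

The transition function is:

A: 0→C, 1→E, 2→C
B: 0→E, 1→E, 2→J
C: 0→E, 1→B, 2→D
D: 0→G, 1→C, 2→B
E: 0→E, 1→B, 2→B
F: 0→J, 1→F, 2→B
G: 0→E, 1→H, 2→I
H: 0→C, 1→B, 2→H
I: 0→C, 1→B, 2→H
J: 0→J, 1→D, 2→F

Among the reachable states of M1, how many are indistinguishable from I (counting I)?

2

Reachable states from the start: {B,C,D,E,F,G,H,I,J}. Unreachable: {A} — drop them.
Initial partition by acceptance: {D,H,I} | {B,C,E,F,G,J}.
Refine {D,H,I} on symbol 2: members go to different blocks, giving {H,I} and {D}.
On input 1, block {B,C,E,F,G,J} splits into {B,C,E,F} and {G} and {J}.
Split {B,C,E,F} by δ(·,0) → {B,C,E} and {F}.
Refine {B,C,E} on symbol 2: members go to different blocks, giving {B} and {C} and {E}.
Stable partition: {H,I} | {B} | {D} | {G} | {J} | {F} | {C} | {E} — 8 equivalence classes.
State I belongs to the block {H,I}, which has 2 states.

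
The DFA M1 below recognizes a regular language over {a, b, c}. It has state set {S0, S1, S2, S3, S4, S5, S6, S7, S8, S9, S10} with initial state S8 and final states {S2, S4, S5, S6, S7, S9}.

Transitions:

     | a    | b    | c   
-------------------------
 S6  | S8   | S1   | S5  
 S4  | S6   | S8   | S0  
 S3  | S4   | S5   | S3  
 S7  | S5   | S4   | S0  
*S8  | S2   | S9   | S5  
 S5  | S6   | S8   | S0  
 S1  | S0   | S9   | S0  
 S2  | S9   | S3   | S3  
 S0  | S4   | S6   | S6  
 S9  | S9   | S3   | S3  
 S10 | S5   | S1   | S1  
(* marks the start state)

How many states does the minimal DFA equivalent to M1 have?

First remove the unreachable states {S7,S10}; 9 states remain.
Initial partition by acceptance: {S2,S4,S5,S6,S9} | {S0,S1,S3,S8}.
Refine {S2,S4,S5,S6,S9} on symbol a: members go to different blocks, giving {S2,S4,S5,S9} and {S6}.
Refine {S2,S4,S5,S9} on symbol a: members go to different blocks, giving {S2,S9} and {S4,S5}.
On input a, block {S0,S1,S3,S8} splits into {S0,S3} and {S1} and {S8}.
Split {S0,S3} by δ(·,b) → {S0} and {S3}.
Stable partition: {S2,S9} | {S0} | {S6} | {S4,S5} | {S1} | {S8} | {S3} — 7 equivalence classes.

7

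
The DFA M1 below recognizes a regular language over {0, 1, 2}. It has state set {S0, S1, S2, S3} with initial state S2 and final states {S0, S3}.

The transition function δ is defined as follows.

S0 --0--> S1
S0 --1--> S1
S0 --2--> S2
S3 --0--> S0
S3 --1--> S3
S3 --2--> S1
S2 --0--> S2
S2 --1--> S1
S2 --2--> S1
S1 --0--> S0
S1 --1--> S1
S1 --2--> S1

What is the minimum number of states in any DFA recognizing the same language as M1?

3

Reachable states from the start: {S0,S1,S2}. Unreachable: {S3} — drop them.
Initial partition by acceptance: {S0} | {S1,S2}.
Split {S1,S2} by δ(·,0) → {S1} and {S2}.
No further refinement is possible. Final partition (3 blocks): {S0} | {S1} | {S2}.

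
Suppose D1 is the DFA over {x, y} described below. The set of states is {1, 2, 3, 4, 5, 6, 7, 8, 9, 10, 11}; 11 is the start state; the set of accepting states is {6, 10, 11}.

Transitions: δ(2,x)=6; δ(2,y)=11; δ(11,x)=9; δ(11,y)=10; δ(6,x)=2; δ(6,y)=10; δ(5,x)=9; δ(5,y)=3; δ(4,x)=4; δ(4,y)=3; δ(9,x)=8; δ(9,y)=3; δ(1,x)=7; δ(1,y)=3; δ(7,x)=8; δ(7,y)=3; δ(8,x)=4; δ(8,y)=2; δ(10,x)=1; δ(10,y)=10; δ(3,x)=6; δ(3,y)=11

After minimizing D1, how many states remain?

4

First remove the unreachable states {5}; 10 states remain.
P0 = {6,10,11} | {1,2,3,4,7,8,9}.
Split {1,2,3,4,7,8,9} by δ(·,x) → {1,4,7,8,9} and {2,3}.
Refine {6,10,11} on symbol x: members go to different blocks, giving {10,11} and {6}.
No further refinement is possible. Final partition (4 blocks): {10,11} | {1,4,7,8,9} | {2,3} | {6}.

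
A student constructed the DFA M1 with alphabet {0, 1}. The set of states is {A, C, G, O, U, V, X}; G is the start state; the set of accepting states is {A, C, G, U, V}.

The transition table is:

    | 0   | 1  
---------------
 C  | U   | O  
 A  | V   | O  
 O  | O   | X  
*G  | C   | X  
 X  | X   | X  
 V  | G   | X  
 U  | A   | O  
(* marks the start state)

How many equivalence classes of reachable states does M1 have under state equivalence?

2

Initial partition by acceptance: {A,C,G,U,V} | {O,X}.
No further refinement is possible. Final partition (2 blocks): {A,C,G,U,V} | {O,X}.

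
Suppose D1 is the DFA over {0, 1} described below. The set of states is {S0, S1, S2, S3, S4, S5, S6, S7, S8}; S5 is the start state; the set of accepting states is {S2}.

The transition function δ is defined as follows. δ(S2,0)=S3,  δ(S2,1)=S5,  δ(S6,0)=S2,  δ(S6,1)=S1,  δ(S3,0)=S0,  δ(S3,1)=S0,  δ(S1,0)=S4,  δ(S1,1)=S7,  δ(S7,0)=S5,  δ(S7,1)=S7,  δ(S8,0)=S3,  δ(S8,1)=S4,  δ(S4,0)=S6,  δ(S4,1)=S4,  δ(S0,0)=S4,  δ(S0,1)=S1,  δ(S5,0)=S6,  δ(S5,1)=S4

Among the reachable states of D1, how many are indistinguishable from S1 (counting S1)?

States {S8} cannot be reached from the start state, so discard them.
Initial partition by acceptance: {S2} | {S0,S1,S3,S4,S5,S6,S7}.
Refine {S0,S1,S3,S4,S5,S6,S7} on symbol 0: members go to different blocks, giving {S0,S1,S3,S4,S5,S7} and {S6}.
Split {S0,S1,S3,S4,S5,S7} by δ(·,0) → {S0,S1,S3,S7} and {S4,S5}.
Split {S0,S1,S3,S7} by δ(·,0) → {S0,S1,S7} and {S3}.
The partition is now stable with 5 blocks: {S2} | {S0,S1,S7} | {S6} | {S4,S5} | {S3}.
State S1 belongs to the block {S0,S1,S7}, which has 3 states.

3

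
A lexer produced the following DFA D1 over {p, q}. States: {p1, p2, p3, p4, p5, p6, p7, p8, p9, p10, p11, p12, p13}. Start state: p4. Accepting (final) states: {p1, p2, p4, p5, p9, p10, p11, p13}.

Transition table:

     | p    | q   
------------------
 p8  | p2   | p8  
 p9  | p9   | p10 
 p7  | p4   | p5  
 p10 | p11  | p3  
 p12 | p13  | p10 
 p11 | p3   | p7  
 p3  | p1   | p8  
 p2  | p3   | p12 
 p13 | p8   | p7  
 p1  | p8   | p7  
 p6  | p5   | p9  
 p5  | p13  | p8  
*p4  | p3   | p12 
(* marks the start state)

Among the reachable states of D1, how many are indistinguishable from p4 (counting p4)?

5

Reachable states from the start: {p1,p2,p3,p4,p5,p7,p8,p10,p11,p12,p13}. Unreachable: {p6,p9} — drop them.
Initial partition by acceptance: {p1,p2,p4,p5,p10,p11,p13} | {p3,p7,p8,p12}.
Refine {p1,p2,p4,p5,p10,p11,p13} on symbol p: members go to different blocks, giving {p1,p2,p4,p11,p13} and {p5,p10}.
Refine {p3,p7,p8,p12} on symbol q: members go to different blocks, giving {p3,p8} and {p7,p12}.
No further refinement is possible. Final partition (4 blocks): {p1,p2,p4,p11,p13} | {p3,p8} | {p5,p10} | {p7,p12}.
The equivalence class containing p4 is {p1,p2,p4,p11,p13}, of size 5.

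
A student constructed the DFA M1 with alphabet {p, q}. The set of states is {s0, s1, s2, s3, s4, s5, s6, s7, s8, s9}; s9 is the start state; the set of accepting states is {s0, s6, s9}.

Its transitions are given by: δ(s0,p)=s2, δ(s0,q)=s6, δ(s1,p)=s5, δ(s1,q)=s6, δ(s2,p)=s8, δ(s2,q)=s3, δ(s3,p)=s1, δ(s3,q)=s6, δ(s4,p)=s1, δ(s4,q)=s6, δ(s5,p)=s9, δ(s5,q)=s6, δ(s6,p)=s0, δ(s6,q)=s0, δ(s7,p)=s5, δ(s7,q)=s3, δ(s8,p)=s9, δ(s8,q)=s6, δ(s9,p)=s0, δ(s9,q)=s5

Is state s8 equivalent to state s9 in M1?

No

States {s4,s7} cannot be reached from the start state, so discard them.
P0 = {s0,s6,s9} | {s1,s2,s3,s5,s8}.
On input p, block {s0,s6,s9} splits into {s6,s9} and {s0}.
On input q, block {s6,s9} splits into {s6} and {s9}.
Refine {s1,s2,s3,s5,s8} on symbol p: members go to different blocks, giving {s1,s2,s3} and {s5,s8}.
Split {s1,s2,s3} by δ(·,p) → {s1,s2} and {s3}.
On input q, block {s1,s2} splits into {s1} and {s2}.
No further refinement is possible. Final partition (7 blocks): {s6} | {s1} | {s0} | {s9} | {s5,s8} | {s3} | {s2}.
s8 and s9 end up in different blocks, so they are distinguishable. For instance, the string 'ε' is accepted from only s9.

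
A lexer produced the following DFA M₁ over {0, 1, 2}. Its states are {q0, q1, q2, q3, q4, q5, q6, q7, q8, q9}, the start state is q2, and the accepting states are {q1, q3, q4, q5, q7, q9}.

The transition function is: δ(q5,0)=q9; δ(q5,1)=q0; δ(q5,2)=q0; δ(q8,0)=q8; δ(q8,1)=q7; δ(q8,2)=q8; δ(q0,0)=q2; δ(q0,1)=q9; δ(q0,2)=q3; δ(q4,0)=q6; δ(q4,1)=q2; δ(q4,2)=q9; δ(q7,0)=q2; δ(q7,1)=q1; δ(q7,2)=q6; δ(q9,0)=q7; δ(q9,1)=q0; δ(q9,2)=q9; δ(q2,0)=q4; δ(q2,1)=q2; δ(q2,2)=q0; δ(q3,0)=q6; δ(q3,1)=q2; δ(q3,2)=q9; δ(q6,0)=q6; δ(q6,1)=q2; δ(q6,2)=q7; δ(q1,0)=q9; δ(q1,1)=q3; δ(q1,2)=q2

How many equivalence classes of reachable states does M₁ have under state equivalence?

Reachable states from the start: {q0,q1,q2,q3,q4,q6,q7,q9}. Unreachable: {q5,q8} — drop them.
Initial partition by acceptance: {q1,q3,q4,q7,q9} | {q0,q2,q6}.
Refine {q1,q3,q4,q7,q9} on symbol 0: members go to different blocks, giving {q3,q4,q7} and {q1,q9}.
On input 1, block {q3,q4,q7} splits into {q3,q4} and {q7}.
Split {q0,q2,q6} by δ(·,0) → {q0,q6} and {q2}.
Split {q0,q6} by δ(·,0) → {q0} and {q6}.
Refine {q1,q9} on symbol 0: members go to different blocks, giving {q1} and {q9}.
The partition is now stable with 7 blocks: {q3,q4} | {q0} | {q1} | {q7} | {q2} | {q6} | {q9}.

7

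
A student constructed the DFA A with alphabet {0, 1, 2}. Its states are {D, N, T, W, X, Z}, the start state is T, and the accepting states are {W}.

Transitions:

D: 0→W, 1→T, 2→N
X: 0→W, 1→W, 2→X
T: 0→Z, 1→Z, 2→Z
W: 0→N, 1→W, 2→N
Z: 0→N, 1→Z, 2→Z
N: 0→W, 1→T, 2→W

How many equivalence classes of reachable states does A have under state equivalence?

Reachable states from the start: {N,T,W,Z}. Unreachable: {D,X} — drop them.
Initial partition by acceptance: {W} | {N,T,Z}.
On input 0, block {N,T,Z} splits into {T,Z} and {N}.
On input 0, block {T,Z} splits into {Z} and {T}.
Stable partition: {W} | {Z} | {N} | {T} — 4 equivalence classes.

4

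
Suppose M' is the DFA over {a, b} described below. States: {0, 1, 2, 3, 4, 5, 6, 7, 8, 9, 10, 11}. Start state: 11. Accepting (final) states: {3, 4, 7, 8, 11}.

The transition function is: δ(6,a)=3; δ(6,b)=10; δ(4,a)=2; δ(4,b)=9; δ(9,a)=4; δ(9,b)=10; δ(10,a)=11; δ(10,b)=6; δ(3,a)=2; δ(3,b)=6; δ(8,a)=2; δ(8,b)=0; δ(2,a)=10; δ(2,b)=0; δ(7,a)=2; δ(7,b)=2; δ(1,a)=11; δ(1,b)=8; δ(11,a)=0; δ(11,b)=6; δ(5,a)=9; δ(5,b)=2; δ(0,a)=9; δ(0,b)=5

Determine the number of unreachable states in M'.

3

BFS from 11 reaches {0, 2, 3, 4, 5, 6, 9, 10, 11}; the 3 state(s) 1, 7, 8 are never visited.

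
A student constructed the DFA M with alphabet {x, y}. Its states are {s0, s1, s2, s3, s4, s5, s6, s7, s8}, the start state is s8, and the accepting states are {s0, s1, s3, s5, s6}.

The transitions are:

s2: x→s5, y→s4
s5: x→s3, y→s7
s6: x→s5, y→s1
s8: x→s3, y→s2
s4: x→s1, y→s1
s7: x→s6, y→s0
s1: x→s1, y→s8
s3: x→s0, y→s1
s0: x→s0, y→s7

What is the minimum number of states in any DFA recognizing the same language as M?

Every state is reachable, so we keep all 9.
P0 = {s0,s1,s3,s5,s6} | {s2,s4,s7,s8}.
Refine {s0,s1,s3,s5,s6} on symbol y: members go to different blocks, giving {s0,s1,s5} and {s3,s6}.
Refine {s0,s1,s5} on symbol x: members go to different blocks, giving {s0,s1} and {s5}.
Refine {s2,s4,s7,s8} on symbol x: members go to different blocks, giving {s7,s8} and {s2} and {s4}.
Split {s7,s8} by δ(·,y) → {s7} and {s8}.
On input y, block {s0,s1} splits into {s0} and {s1}.
On input x, block {s3,s6} splits into {s3} and {s6}.
The partition is now stable with 9 blocks: {s0} | {s7} | {s3} | {s5} | {s2} | {s4} | {s8} | {s1} | {s6}.

9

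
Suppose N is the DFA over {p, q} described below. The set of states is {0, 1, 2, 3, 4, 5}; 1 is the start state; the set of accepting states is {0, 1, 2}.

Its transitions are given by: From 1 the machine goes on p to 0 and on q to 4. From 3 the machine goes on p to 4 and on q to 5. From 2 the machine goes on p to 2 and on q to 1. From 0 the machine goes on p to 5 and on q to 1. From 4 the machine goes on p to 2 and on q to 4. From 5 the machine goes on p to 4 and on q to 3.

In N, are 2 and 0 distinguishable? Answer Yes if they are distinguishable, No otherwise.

Yes

Initial partition by acceptance: {0,1,2} | {3,4,5}.
On input p, block {0,1,2} splits into {1,2} and {0}.
Refine {1,2} on symbol p: members go to different blocks, giving {1} and {2}.
Refine {3,4,5} on symbol p: members go to different blocks, giving {3,5} and {4}.
No further refinement is possible. Final partition (5 blocks): {1} | {3,5} | {0} | {2} | {4}.
2 and 0 end up in different blocks, so they are distinguishable. For instance, the string 'p' is accepted from only 2.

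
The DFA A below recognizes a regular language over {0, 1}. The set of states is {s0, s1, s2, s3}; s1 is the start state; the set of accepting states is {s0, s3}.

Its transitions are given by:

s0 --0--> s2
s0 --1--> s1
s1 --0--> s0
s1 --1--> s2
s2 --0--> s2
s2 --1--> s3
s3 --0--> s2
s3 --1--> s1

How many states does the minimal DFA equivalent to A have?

Every state is reachable, so we keep all 4.
Initial partition by acceptance: {s0,s3} | {s1,s2}.
Split {s1,s2} by δ(·,0) → {s1} and {s2}.
No further refinement is possible. Final partition (3 blocks): {s0,s3} | {s1} | {s2}.

3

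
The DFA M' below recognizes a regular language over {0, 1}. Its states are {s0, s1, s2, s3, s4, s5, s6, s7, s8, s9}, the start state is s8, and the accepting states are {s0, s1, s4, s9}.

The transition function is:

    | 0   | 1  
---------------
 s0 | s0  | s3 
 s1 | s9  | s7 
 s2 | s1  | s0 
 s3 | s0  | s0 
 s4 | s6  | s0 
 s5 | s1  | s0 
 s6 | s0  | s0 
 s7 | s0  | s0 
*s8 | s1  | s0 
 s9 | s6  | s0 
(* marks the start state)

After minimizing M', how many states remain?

5

First remove the unreachable states {s2,s4,s5}; 7 states remain.
P0 = {s0,s1,s9} | {s3,s6,s7,s8}.
On input 0, block {s0,s1,s9} splits into {s0,s1} and {s9}.
Split {s0,s1} by δ(·,0) → {s0} and {s1}.
On input 0, block {s3,s6,s7,s8} splits into {s3,s6,s7} and {s8}.
Stable partition: {s0} | {s3,s6,s7} | {s9} | {s1} | {s8} — 5 equivalence classes.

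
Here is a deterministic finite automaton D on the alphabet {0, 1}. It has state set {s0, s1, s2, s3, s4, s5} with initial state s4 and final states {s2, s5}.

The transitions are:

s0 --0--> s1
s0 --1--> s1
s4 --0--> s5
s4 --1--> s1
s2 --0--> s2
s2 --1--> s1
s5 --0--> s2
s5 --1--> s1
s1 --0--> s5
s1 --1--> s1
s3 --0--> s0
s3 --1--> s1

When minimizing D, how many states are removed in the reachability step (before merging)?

Starting at s4 and following transitions, the reachable set is {s1, s2, s4, s5}. That leaves s0, s3 unreachable — 2 in total.

2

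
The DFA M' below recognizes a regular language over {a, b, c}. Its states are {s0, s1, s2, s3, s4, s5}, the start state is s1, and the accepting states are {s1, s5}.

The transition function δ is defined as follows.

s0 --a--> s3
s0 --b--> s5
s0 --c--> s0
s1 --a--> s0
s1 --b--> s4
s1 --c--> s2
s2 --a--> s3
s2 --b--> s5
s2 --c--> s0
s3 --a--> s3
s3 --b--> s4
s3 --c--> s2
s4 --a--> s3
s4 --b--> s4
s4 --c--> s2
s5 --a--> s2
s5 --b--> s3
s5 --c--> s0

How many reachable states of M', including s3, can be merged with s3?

Start with accepting vs non-accepting: {s1,s5} | {s0,s2,s3,s4}.
Split {s0,s2,s3,s4} by δ(·,b) → {s0,s2} and {s3,s4}.
No further refinement is possible. Final partition (3 blocks): {s1,s5} | {s0,s2} | {s3,s4}.
State s3 belongs to the block {s3,s4}, which has 2 states.

2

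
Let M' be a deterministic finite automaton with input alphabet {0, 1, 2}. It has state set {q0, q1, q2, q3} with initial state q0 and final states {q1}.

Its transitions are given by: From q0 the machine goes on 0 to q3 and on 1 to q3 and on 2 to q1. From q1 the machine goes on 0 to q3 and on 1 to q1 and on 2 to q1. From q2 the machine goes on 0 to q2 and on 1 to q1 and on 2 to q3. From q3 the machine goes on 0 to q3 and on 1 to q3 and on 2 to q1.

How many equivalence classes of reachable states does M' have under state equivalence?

First remove the unreachable states {q2}; 3 states remain.
Start with accepting vs non-accepting: {q1} | {q0,q3}.
Stable partition: {q1} | {q0,q3} — 2 equivalence classes.

2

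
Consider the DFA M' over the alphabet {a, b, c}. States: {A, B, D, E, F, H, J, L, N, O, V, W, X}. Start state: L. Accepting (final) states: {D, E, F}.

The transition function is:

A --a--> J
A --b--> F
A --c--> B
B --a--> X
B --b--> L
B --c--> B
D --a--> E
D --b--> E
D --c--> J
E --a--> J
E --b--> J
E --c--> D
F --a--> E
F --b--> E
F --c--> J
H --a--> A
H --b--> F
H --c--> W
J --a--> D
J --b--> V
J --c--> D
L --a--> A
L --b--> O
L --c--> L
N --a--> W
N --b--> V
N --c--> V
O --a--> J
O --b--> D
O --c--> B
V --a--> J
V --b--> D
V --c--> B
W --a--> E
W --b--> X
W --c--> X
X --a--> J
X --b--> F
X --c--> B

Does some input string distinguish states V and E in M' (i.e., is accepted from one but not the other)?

Reachable states from the start: {A,B,D,E,F,J,L,O,V,X}. Unreachable: {H,N,W} — drop them.
Start with accepting vs non-accepting: {D,E,F} | {A,B,J,L,O,V,X}.
Refine {D,E,F} on symbol a: members go to different blocks, giving {D,F} and {E}.
Refine {A,B,J,L,O,V,X} on symbol a: members go to different blocks, giving {A,B,L,O,V,X} and {J}.
On input a, block {A,B,L,O,V,X} splits into {A,O,V,X} and {B,L}.
Split {B,L} by δ(·,b) → {L} and {B}.
No further refinement is possible. Final partition (6 blocks): {D,F} | {A,O,V,X} | {E} | {J} | {L} | {B}.
V and E end up in different blocks, so they are distinguishable. For instance, the string 'ε' is accepted from only E.

Yes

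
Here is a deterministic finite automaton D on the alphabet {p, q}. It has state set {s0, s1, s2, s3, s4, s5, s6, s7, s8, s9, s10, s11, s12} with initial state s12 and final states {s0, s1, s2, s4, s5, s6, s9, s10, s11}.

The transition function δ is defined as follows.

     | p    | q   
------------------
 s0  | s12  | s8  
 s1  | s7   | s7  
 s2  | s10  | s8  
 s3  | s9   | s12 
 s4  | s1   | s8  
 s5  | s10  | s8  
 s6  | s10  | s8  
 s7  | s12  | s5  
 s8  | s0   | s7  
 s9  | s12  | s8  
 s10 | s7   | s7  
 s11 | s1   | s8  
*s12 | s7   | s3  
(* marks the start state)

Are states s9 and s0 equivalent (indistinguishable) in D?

Reachable states from the start: {s0,s3,s5,s7,s8,s9,s10,s12}. Unreachable: {s1,s2,s4,s6,s11} — drop them.
P0 = {s0,s5,s9,s10} | {s3,s7,s8,s12}.
On input p, block {s0,s5,s9,s10} splits into {s0,s9,s10} and {s5}.
Split {s3,s7,s8,s12} by δ(·,p) → {s3,s8} and {s7,s12}.
Refine {s0,s9,s10} on symbol q: members go to different blocks, giving {s0,s9} and {s10}.
On input q, block {s7,s12} splits into {s7} and {s12}.
Split {s3,s8} by δ(·,q) → {s3} and {s8}.
Stable partition: {s0,s9} | {s3} | {s5} | {s7} | {s10} | {s12} | {s8} — 7 equivalence classes.
s9 and s0 lie in the same block of the stable partition, so they are equivalent — no string distinguishes them.

Yes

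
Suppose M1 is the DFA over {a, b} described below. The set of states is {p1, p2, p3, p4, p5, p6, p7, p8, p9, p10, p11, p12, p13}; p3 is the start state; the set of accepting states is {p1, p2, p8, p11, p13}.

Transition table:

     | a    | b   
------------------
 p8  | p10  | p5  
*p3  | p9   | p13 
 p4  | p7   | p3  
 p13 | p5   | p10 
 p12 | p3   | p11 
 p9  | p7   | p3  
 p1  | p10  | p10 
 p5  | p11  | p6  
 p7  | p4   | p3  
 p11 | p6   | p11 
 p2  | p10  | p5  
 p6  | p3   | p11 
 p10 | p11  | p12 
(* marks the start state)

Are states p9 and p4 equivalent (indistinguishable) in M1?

Reachable states from the start: {p3,p4,p5,p6,p7,p9,p10,p11,p12,p13}. Unreachable: {p1,p2,p8} — drop them.
Initial partition by acceptance: {p11,p13} | {p3,p4,p5,p6,p7,p9,p10,p12}.
On input b, block {p11,p13} splits into {p11} and {p13}.
Refine {p3,p4,p5,p6,p7,p9,p10,p12} on symbol a: members go to different blocks, giving {p3,p4,p6,p7,p9,p12} and {p5,p10}.
Split {p3,p4,p6,p7,p9,p12} by δ(·,b) → {p4,p7,p9} and {p6,p12} and {p3}.
The partition is now stable with 6 blocks: {p11} | {p4,p7,p9} | {p13} | {p5,p10} | {p6,p12} | {p3}.
p9 and p4 lie in the same block of the stable partition, so they are equivalent — no string distinguishes them.

Yes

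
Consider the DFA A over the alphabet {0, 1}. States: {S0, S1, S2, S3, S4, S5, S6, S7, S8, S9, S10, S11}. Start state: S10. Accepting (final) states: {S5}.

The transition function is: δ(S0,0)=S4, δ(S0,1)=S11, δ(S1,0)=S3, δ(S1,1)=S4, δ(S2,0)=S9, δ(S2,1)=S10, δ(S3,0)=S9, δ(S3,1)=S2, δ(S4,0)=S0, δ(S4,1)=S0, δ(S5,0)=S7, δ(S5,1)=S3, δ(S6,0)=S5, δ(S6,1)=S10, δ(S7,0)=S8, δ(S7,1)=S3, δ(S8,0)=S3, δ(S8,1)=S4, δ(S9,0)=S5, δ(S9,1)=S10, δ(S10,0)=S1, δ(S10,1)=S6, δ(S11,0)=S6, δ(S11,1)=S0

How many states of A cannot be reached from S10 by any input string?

0

Exploring from S10, all states are eventually visited, so none are unreachable.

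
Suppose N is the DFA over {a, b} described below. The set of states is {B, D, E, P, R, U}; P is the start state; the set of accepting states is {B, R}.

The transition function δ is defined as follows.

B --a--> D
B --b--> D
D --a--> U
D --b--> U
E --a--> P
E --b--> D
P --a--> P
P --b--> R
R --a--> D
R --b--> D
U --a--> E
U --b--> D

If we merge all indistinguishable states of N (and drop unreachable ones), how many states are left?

States {B} cannot be reached from the start state, so discard them.
Start with accepting vs non-accepting: {R} | {D,E,P,U}.
Split {D,E,P,U} by δ(·,b) → {D,E,U} and {P}.
Split {D,E,U} by δ(·,a) → {D,U} and {E}.
Refine {D,U} on symbol a: members go to different blocks, giving {D} and {U}.
Stable partition: {R} | {D} | {P} | {E} | {U} — 5 equivalence classes.

5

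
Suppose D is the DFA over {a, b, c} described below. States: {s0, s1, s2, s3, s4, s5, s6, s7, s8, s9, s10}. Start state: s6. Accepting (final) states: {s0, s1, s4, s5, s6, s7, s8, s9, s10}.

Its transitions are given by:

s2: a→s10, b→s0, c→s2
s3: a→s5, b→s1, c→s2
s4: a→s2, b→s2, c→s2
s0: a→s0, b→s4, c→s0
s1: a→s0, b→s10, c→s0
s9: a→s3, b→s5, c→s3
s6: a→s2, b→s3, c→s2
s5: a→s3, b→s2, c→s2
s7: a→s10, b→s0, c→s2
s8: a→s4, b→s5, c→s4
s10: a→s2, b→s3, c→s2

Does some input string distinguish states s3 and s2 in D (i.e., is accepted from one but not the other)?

States {s7,s8,s9} cannot be reached from the start state, so discard them.
Start with accepting vs non-accepting: {s0,s1,s4,s5,s6,s10} | {s2,s3}.
Refine {s0,s1,s4,s5,s6,s10} on symbol a: members go to different blocks, giving {s4,s5,s6,s10} and {s0,s1}.
Stable partition: {s4,s5,s6,s10} | {s2,s3} | {s0,s1} — 3 equivalence classes.
s3 and s2 lie in the same block of the stable partition, so they are equivalent — no string distinguishes them.

No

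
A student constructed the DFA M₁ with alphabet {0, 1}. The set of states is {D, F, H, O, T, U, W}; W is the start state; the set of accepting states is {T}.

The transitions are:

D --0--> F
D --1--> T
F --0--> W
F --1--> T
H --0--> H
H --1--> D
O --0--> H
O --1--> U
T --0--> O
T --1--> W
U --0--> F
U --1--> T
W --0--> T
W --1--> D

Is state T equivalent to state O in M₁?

No

Every state is reachable, so we keep all 7.
Start with accepting vs non-accepting: {T} | {D,F,H,O,U,W}.
Split {D,F,H,O,U,W} by δ(·,0) → {D,F,H,O,U} and {W}.
On input 0, block {D,F,H,O,U} splits into {D,H,O,U} and {F}.
Split {D,H,O,U} by δ(·,0) → {D,U} and {H,O}.
Stable partition: {T} | {D,U} | {W} | {F} | {H,O} — 5 equivalence classes.
T and O end up in different blocks, so they are distinguishable. For instance, the string 'ε' is accepted from only T.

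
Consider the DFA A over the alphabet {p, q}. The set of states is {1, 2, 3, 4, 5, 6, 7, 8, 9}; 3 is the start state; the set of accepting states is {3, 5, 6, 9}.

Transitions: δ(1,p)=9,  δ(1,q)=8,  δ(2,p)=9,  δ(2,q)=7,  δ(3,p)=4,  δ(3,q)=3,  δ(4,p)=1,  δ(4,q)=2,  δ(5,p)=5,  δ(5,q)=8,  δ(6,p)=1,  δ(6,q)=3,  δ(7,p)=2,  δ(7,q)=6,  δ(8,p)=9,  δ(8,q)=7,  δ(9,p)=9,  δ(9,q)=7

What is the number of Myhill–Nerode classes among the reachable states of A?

First remove the unreachable states {5}; 8 states remain.
P0 = {3,6,9} | {1,2,4,7,8}.
Split {3,6,9} by δ(·,p) → {3,6} and {9}.
Split {1,2,4,7,8} by δ(·,p) → {1,2,8} and {4,7}.
Refine {3,6} on symbol p: members go to different blocks, giving {3} and {6}.
Split {1,2,8} by δ(·,q) → {2,8} and {1}.
Split {4,7} by δ(·,p) → {4} and {7}.
No further refinement is possible. Final partition (7 blocks): {3} | {2,8} | {9} | {4} | {6} | {1} | {7}.

7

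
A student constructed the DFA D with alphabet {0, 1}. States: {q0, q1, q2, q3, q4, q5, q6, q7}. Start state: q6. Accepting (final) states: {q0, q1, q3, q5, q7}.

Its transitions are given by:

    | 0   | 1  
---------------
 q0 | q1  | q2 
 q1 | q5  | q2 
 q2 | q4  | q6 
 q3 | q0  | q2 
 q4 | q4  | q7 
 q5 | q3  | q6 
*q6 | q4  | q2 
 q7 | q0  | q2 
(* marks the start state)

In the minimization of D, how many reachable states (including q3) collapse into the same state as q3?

5

P0 = {q0,q1,q3,q5,q7} | {q2,q4,q6}.
On input 1, block {q2,q4,q6} splits into {q2,q6} and {q4}.
Stable partition: {q0,q1,q3,q5,q7} | {q2,q6} | {q4} — 3 equivalence classes.
The equivalence class containing q3 is {q0,q1,q3,q5,q7}, of size 5.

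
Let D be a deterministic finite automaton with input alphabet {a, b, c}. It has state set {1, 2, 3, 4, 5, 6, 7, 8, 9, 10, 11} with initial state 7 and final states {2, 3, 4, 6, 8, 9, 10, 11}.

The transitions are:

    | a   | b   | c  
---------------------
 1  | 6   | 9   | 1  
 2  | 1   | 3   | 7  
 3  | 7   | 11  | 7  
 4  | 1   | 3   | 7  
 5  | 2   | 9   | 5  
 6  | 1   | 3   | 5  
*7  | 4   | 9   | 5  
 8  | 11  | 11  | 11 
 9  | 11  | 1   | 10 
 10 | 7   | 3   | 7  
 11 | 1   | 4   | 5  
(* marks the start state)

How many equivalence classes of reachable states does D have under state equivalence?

First remove the unreachable states {8}; 10 states remain.
Start with accepting vs non-accepting: {2,3,4,6,9,10,11} | {1,5,7}.
Split {2,3,4,6,9,10,11} by δ(·,a) → {2,3,4,6,10,11} and {9}.
The partition is now stable with 3 blocks: {2,3,4,6,10,11} | {1,5,7} | {9}.

3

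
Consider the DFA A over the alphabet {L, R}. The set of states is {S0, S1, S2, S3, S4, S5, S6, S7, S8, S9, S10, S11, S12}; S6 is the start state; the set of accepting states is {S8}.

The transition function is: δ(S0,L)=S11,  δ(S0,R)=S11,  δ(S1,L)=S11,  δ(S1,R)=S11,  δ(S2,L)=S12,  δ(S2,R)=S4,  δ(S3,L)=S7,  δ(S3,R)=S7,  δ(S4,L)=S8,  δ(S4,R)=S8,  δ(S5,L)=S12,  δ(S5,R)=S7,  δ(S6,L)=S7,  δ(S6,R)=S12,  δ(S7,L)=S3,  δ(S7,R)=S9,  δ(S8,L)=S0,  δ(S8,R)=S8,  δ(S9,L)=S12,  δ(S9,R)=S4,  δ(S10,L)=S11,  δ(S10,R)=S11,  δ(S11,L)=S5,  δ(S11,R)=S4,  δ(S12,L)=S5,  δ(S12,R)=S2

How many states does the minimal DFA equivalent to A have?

7

States {S1,S10} cannot be reached from the start state, so discard them.
Initial partition by acceptance: {S8} | {S0,S2,S3,S4,S5,S6,S7,S9,S11,S12}.
Refine {S0,S2,S3,S4,S5,S6,S7,S9,S11,S12} on symbol L: members go to different blocks, giving {S0,S2,S3,S5,S6,S7,S9,S11,S12} and {S4}.
On input R, block {S0,S2,S3,S5,S6,S7,S9,S11,S12} splits into {S0,S3,S5,S6,S7,S12} and {S2,S9,S11}.
On input L, block {S0,S3,S5,S6,S7,S12} splits into {S3,S5,S6,S7,S12} and {S0}.
Refine {S3,S5,S6,S7,S12} on symbol R: members go to different blocks, giving {S3,S5,S6} and {S7,S12}.
Refine {S2,S9,S11} on symbol L: members go to different blocks, giving {S2,S9} and {S11}.
No further refinement is possible. Final partition (7 blocks): {S8} | {S3,S5,S6} | {S4} | {S2,S9} | {S0} | {S7,S12} | {S11}.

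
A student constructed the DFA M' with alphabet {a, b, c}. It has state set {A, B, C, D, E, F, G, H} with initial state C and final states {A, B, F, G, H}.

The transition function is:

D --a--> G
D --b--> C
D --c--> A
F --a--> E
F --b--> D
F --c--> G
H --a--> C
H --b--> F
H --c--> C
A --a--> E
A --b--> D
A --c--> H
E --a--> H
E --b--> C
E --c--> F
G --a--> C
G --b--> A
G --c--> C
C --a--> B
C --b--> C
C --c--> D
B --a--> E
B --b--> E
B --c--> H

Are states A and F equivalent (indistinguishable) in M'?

P0 = {A,B,F,G,H} | {C,D,E}.
Refine {A,B,F,G,H} on symbol b: members go to different blocks, giving {A,B,F} and {G,H}.
Split {C,D,E} by δ(·,a) → {D,E} and {C}.
Stable partition: {A,B,F} | {D,E} | {G,H} | {C} — 4 equivalence classes.
A and F lie in the same block of the stable partition, so they are equivalent — no string distinguishes them.

Yes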